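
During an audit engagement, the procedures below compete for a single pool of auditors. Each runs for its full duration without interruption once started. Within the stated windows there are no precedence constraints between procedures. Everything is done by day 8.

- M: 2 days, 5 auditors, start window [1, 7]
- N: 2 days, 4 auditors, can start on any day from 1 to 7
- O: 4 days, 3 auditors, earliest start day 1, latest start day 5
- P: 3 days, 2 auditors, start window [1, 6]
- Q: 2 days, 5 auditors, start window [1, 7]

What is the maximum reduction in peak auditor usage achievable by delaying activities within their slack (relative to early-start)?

12

Early-start peak: d1:19  d2:19  d3:5  d4:3  d5:0  d6:0  d7:0  d8:0 ⇒ 19.
Leveled (M@1, N@3, O@3, P@5, Q@7): d1:5  d2:5  d3:7  d4:7  d5:5  d6:5  d7:7  d8:5 ⇒ 7.
Reduction 19 − 7 = 12.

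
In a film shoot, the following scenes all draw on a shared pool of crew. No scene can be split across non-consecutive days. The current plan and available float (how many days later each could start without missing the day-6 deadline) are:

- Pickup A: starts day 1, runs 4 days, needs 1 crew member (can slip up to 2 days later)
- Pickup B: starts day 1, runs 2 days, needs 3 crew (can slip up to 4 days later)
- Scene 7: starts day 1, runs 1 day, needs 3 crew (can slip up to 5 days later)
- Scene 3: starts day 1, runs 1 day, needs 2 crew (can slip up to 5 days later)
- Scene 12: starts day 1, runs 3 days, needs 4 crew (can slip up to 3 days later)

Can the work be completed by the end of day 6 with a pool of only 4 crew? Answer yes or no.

no

Total crew member-days = 27; over 6 days the average is 27/6 > 4, so some day must exceed 4.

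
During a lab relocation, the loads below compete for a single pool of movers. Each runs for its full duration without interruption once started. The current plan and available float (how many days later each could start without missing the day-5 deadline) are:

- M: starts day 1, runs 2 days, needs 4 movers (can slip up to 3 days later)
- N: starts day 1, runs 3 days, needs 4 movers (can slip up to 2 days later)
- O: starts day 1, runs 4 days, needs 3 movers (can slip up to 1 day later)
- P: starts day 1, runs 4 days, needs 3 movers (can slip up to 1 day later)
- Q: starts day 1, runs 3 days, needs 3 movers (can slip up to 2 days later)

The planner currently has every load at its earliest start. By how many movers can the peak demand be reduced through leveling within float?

Early-start peak: d1:17  d2:17  d3:13  d4:6  d5:0 ⇒ 17.
Leveled (M@1, N@3, O@1, P@1, Q@1): d1:13  d2:13  d3:13  d4:10  d5:4 ⇒ 13.
Reduction 17 − 13 = 4.

4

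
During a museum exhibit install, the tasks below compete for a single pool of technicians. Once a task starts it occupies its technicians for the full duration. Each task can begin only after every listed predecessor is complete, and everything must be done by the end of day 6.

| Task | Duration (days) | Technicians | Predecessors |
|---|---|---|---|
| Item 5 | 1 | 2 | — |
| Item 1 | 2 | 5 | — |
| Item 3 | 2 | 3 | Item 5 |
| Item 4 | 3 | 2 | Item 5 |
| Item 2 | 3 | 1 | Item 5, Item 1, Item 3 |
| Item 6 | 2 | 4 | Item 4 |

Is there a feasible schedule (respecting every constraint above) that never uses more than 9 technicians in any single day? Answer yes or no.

no

The minimum achievable peak is 10; 9 < 10, so no feasible schedule stays within the cap.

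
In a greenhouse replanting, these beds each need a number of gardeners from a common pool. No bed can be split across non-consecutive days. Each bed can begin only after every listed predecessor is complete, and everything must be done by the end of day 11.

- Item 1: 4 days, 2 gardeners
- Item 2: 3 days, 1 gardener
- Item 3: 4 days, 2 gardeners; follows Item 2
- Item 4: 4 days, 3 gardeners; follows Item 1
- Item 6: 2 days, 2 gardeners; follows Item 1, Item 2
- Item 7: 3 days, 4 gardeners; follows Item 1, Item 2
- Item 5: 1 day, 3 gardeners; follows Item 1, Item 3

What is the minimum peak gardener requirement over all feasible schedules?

6

Early-start (Item 1@1, Item 2@1, Item 3@4, Item 4@5, Item 6@5, Item 7@5, Item 5@8) gives peak 11: d1:3  d2:3  d3:3  d4:4  d5:11  d6:11  d7:9  d8:6  d9:0  d10:0  d11:0.
Shift Item 6→9, Item 7→9.
Schedule Item 1@1, Item 2@1, Item 3@4, Item 4@5, Item 6@9, Item 7@9, Item 5@8: d1:3  d2:3  d3:3  d4:4  d5:5  d6:5  d7:5  d8:6  d9:6  d10:6  d11:4 — peak 6.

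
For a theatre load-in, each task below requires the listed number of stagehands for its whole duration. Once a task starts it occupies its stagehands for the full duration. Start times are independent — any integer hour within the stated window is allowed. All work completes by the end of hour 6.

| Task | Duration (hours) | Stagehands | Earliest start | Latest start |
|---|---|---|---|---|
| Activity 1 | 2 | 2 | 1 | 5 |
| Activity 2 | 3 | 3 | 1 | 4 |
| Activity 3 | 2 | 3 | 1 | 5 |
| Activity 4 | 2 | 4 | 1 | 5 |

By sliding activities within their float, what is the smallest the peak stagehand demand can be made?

Early-start (Activity 1@1, Activity 2@1, Activity 3@1, Activity 4@1) gives peak 12: h1:12  h2:12  h3:3  h4:0  h5:0  h6:0.
Shift Activity 3→3, Activity 4→5.
Schedule Activity 1@1, Activity 2@1, Activity 3@3, Activity 4@5: h1:5  h2:5  h3:6  h4:3  h5:4  h6:4 — peak 6.

6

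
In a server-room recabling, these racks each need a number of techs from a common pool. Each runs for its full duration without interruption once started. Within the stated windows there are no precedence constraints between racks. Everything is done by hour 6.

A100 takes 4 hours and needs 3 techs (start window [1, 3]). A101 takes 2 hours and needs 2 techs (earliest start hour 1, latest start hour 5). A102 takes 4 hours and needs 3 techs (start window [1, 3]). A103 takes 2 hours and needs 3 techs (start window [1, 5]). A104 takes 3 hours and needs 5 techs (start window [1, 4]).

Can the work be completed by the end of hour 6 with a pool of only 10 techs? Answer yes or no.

no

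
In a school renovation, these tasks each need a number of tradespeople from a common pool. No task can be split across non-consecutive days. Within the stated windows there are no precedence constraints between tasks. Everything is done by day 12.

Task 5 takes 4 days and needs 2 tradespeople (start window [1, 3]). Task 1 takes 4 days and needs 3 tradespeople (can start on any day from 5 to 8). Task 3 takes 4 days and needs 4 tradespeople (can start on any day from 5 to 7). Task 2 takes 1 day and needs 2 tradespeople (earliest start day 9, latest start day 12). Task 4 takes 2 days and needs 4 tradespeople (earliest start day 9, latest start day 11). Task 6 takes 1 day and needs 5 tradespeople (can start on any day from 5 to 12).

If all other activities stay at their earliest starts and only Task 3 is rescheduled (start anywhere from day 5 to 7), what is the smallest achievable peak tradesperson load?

10

Task 3@5: d1:2  d2:2  d3:2  d4:2  d5:12  d6:7  d7:7  d8:7  d9:6  d10:4  d11:0  d12:0 → peak 12
Task 3@6: d1:2  d2:2  d3:2  d4:2  d5:8  d6:7  d7:7  d8:7  d9:10  d10:4  d11:0  d12:0 → peak 10
Task 3@7: d1:2  d2:2  d3:2  d4:2  d5:8  d6:3  d7:7  d8:7  d9:10  d10:8  d11:0  d12:0 → peak 10
Best is Task 3@6, peak 10.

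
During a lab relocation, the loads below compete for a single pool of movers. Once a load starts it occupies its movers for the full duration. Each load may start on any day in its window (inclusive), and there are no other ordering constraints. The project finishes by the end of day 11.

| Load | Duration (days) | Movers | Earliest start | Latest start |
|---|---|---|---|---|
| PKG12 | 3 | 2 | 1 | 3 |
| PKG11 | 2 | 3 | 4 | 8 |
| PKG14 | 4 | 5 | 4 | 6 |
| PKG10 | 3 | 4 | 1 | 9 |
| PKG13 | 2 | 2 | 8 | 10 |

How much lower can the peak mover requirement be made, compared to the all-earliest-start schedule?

2

Early-start peak: d1:6  d2:6  d3:6  d4:8  d5:8  d6:5  d7:5  d8:2  d9:2  d10:0  d11:0 ⇒ 8.
Leveled (PKG12@1, PKG11@4, PKG14@6, PKG10@1, PKG13@10): d1:6  d2:6  d3:6  d4:3  d5:3  d6:5  d7:5  d8:5  d9:5  d10:2  d11:2 ⇒ 6.
Reduction 8 − 6 = 2.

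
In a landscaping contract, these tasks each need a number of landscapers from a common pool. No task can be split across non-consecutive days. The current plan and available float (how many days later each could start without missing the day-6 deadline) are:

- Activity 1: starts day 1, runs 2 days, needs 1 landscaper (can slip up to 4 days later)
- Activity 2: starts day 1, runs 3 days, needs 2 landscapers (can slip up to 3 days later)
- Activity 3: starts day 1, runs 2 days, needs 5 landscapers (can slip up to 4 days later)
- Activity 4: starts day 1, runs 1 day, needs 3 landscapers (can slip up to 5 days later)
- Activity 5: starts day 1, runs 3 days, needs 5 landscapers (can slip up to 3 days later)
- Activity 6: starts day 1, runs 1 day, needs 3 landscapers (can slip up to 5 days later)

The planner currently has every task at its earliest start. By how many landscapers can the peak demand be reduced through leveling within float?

Early-start peak: d1:19  d2:13  d3:7  d4:0  d5:0  d6:0 ⇒ 19.
Leveled (Activity 1@1, Activity 2@3, Activity 3@1, Activity 4@6, Activity 5@3, Activity 6@6): d1:6  d2:6  d3:7  d4:7  d5:7  d6:6 ⇒ 7.
Reduction 19 − 7 = 12.

12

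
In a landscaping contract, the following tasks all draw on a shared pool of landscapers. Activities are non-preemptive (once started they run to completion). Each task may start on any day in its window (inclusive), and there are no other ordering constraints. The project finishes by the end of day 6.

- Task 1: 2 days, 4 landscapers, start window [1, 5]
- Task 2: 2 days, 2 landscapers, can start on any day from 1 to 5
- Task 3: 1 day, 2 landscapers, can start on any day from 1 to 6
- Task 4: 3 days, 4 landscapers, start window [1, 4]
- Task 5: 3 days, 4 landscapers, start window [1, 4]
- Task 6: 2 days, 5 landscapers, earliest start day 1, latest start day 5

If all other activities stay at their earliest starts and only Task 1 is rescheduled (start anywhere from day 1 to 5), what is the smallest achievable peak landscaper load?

Task 1@1: d1:21  d2:19  d3:8  d4:0  d5:0  d6:0 → peak 21
Task 1@2: d1:17  d2:19  d3:12  d4:0  d5:0  d6:0 → peak 19
Task 1@3: d1:17  d2:15  d3:12  d4:4  d5:0  d6:0 → peak 17
Task 1@4: d1:17  d2:15  d3:8  d4:4  d5:4  d6:0 → peak 17
Task 1@5: d1:17  d2:15  d3:8  d4:0  d5:4  d6:4 → peak 17
Best is Task 1@3, peak 17.

17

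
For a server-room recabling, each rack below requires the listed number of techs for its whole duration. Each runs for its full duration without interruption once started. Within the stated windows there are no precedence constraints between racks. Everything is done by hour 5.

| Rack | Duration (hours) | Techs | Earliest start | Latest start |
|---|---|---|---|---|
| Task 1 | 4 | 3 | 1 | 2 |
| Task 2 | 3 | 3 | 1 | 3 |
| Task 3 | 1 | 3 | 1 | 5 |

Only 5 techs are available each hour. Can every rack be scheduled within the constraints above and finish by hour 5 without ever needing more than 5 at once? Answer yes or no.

The minimum achievable peak is 6; 5 < 6, so no feasible schedule stays within the cap.

no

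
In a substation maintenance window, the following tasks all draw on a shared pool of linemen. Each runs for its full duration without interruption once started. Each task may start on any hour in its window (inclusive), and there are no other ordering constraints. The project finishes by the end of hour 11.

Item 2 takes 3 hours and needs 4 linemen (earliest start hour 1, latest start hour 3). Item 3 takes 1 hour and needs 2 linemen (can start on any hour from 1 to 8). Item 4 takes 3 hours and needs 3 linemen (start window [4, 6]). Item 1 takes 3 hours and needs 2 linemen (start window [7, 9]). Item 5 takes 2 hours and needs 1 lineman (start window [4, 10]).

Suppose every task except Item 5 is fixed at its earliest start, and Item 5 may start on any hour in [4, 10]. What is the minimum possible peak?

Item 5@4: h1:6  h2:4  h3:4  h4:4  h5:4  h6:3  h7:2  h8:2  h9:2  h10:0  h11:0 → peak 6
Item 5@5: h1:6  h2:4  h3:4  h4:3  h5:4  h6:4  h7:2  h8:2  h9:2  h10:0  h11:0 → peak 6
Item 5@6: h1:6  h2:4  h3:4  h4:3  h5:3  h6:4  h7:3  h8:2  h9:2  h10:0  h11:0 → peak 6
Item 5@7: h1:6  h2:4  h3:4  h4:3  h5:3  h6:3  h7:3  h8:3  h9:2  h10:0  h11:0 → peak 6
Item 5@8: h1:6  h2:4  h3:4  h4:3  h5:3  h6:3  h7:2  h8:3  h9:3  h10:0  h11:0 → peak 6
Item 5@9: h1:6  h2:4  h3:4  h4:3  h5:3  h6:3  h7:2  h8:2  h9:3  h10:1  h11:0 → peak 6
Item 5@10: h1:6  h2:4  h3:4  h4:3  h5:3  h6:3  h7:2  h8:2  h9:2  h10:1  h11:1 → peak 6
Best is Item 5@4, peak 6.

6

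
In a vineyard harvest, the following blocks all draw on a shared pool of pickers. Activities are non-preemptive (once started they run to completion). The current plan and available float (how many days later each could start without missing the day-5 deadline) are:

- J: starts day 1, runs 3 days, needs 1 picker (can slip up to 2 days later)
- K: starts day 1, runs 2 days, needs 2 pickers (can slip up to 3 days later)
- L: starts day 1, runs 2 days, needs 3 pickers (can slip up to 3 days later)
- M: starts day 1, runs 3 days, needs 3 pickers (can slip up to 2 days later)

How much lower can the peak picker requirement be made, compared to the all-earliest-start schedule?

4

Early-start peak: d1:9  d2:9  d3:4  d4:0  d5:0 ⇒ 9.
Leveled (J@1, K@4, L@1, M@3): d1:4  d2:4  d3:4  d4:5  d5:5 ⇒ 5.
Reduction 9 − 5 = 4.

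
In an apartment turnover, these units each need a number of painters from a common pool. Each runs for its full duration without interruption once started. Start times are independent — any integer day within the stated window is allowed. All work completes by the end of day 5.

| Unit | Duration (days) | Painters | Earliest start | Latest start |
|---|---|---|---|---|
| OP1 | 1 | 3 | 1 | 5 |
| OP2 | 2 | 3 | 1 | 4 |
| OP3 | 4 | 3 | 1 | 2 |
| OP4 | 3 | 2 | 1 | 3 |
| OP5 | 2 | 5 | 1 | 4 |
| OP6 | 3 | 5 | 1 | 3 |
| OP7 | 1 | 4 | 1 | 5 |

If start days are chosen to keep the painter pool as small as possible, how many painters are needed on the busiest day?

Early-start (OP1@1, OP2@1, OP3@1, OP4@1, OP5@1, OP6@1, OP7@1) gives peak 25: d1:25  d2:18  d3:10  d4:3  d5:0.
Shift OP5→4, OP6→2, OP7→5.
Schedule OP1@1, OP2@1, OP3@1, OP4@1, OP5@4, OP6@2, OP7@5: d1:11  d2:13  d3:10  d4:13  d5:9 — peak 13.

13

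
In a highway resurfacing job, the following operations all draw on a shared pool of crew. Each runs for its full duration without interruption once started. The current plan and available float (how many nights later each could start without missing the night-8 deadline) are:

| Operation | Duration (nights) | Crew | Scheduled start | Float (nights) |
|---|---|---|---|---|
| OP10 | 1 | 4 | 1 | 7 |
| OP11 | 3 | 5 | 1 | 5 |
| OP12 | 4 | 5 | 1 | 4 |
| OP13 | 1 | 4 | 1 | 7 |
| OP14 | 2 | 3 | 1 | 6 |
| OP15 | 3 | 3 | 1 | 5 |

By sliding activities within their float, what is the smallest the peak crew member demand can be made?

8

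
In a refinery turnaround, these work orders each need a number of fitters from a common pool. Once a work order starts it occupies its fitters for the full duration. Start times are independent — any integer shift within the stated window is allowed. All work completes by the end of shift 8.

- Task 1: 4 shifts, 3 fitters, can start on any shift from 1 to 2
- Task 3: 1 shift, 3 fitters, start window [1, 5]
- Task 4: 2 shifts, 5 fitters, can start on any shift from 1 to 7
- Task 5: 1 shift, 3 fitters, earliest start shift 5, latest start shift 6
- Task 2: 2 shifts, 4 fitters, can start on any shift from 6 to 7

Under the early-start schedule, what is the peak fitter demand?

Early-start schedule: Task 1@1, Task 3@1, Task 4@1, Task 5@5, Task 2@6.
Load per shift: shift 1: 11, shift 2: 8, shift 3: 3, shift 4: 3, shift 5: 3, shift 6: 4, shift 7: 4, shift 8: 0.
Peak is 11.

11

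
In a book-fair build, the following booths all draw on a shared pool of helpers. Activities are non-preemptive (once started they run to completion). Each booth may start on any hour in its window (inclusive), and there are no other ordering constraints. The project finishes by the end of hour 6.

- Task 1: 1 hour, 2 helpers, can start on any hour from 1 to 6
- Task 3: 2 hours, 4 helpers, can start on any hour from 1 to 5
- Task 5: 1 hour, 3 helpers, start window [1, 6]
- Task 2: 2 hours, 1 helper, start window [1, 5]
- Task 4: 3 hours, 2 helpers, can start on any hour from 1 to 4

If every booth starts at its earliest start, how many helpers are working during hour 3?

At early start, hour 3 has: Task 4.
Demand: 2 = 2.

2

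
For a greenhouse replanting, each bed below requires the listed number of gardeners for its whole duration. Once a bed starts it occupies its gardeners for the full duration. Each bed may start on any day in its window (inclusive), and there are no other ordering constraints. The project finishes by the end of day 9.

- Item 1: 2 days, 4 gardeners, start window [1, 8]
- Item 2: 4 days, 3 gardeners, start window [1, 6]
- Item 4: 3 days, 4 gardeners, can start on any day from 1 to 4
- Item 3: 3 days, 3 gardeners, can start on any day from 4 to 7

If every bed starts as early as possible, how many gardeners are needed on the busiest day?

11

Early-start schedule: Item 1@1, Item 2@1, Item 4@1, Item 3@4.
Load per day: day 1: 11, day 2: 11, day 3: 7, day 4: 6, day 5: 3, day 6: 3, day 7: 0, day 8: 0, day 9: 0.
Peak is 11.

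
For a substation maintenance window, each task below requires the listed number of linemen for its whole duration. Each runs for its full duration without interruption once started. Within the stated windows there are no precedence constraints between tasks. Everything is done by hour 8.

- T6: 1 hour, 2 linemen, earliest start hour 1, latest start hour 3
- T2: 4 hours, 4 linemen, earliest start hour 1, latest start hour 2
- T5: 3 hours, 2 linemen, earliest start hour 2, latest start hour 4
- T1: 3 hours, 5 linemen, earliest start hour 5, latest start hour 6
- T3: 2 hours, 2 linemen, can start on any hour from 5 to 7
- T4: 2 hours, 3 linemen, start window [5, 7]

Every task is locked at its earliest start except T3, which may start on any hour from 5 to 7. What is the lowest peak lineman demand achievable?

8

T3@5: h1:6  h2:6  h3:6  h4:6  h5:10  h6:10  h7:5  h8:0 → peak 10
T3@6: h1:6  h2:6  h3:6  h4:6  h5:8  h6:10  h7:7  h8:0 → peak 10
T3@7: h1:6  h2:6  h3:6  h4:6  h5:8  h6:8  h7:7  h8:2 → peak 8
Best is T3@7, peak 8.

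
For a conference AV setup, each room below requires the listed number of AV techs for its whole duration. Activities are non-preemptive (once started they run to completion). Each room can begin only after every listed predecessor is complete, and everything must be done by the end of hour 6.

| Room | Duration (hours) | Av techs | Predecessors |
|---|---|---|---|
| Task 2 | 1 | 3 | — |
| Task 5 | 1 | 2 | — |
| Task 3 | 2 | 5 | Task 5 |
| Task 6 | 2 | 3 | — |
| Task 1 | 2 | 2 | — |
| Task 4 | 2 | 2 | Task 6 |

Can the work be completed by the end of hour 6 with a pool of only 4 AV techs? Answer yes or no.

no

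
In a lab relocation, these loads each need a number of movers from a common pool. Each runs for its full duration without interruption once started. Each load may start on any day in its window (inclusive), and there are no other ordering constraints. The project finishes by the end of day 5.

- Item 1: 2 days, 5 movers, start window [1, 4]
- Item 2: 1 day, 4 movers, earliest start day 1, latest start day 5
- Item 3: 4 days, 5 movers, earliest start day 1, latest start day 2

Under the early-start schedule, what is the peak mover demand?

Early-start schedule: Item 1@1, Item 2@1, Item 3@1.
Load per day: day 1: 14, day 2: 10, day 3: 5, day 4: 5, day 5: 0.
Peak is 14.

14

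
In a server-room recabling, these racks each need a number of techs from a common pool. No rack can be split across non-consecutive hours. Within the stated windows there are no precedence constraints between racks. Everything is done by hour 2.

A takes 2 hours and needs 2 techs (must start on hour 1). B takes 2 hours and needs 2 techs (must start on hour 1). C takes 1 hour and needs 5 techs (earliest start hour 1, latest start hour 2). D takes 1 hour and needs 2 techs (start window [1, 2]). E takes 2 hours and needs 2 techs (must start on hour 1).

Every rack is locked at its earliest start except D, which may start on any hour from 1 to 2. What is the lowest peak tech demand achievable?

D@1: h1:13  h2:6 → peak 13
D@2: h1:11  h2:8 → peak 11
Best is D@2, peak 11.

11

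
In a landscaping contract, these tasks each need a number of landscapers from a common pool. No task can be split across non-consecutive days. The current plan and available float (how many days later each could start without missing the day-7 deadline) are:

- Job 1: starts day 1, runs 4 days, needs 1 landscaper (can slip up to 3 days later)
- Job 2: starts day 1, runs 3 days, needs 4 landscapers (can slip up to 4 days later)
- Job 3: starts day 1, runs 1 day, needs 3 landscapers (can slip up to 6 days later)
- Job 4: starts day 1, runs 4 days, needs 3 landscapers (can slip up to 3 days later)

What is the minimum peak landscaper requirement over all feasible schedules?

6

Early-start (Job 1@1, Job 2@1, Job 3@1, Job 4@1) gives peak 11: d1:11  d2:8  d3:8  d4:4  d5:0  d6:0  d7:0.
Shift Job 3→5, Job 4→4.
Schedule Job 1@1, Job 2@1, Job 3@5, Job 4@4: d1:5  d2:5  d3:5  d4:4  d5:6  d6:3  d7:3 — peak 6.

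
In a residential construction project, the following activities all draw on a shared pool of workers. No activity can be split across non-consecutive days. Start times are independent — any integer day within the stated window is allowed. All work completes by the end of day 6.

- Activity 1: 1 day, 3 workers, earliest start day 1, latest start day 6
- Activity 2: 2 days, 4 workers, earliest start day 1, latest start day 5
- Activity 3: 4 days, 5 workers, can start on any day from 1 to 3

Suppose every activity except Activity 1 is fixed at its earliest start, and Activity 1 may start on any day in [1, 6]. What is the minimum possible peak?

9

Activity 1@1: d1:12  d2:9  d3:5  d4:5  d5:0  d6:0 → peak 12
Activity 1@2: d1:9  d2:12  d3:5  d4:5  d5:0  d6:0 → peak 12
Activity 1@3: d1:9  d2:9  d3:8  d4:5  d5:0  d6:0 → peak 9
Activity 1@4: d1:9  d2:9  d3:5  d4:8  d5:0  d6:0 → peak 9
Activity 1@5: d1:9  d2:9  d3:5  d4:5  d5:3  d6:0 → peak 9
Activity 1@6: d1:9  d2:9  d3:5  d4:5  d5:0  d6:3 → peak 9
Best is Activity 1@3, peak 9.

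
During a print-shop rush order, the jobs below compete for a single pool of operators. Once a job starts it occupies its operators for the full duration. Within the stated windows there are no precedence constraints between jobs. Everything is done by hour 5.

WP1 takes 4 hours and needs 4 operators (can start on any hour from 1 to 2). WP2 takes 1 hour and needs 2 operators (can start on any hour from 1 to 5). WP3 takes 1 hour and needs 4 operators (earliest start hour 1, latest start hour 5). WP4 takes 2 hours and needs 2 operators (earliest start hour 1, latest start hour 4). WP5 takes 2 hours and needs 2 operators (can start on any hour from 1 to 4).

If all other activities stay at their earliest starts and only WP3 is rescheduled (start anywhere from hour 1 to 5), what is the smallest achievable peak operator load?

10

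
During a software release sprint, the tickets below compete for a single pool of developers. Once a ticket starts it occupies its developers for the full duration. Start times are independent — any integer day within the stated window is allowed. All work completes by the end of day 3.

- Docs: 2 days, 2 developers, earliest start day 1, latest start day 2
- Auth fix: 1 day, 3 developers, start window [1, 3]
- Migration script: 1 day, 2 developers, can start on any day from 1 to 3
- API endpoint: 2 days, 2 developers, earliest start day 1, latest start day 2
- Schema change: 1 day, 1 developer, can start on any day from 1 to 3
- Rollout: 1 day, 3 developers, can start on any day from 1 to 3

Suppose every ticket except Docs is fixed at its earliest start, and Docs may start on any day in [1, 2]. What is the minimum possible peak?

Docs@1: d1:13  d2:4  d3:0 → peak 13
Docs@2: d1:11  d2:4  d3:2 → peak 11
Best is Docs@2, peak 11.

11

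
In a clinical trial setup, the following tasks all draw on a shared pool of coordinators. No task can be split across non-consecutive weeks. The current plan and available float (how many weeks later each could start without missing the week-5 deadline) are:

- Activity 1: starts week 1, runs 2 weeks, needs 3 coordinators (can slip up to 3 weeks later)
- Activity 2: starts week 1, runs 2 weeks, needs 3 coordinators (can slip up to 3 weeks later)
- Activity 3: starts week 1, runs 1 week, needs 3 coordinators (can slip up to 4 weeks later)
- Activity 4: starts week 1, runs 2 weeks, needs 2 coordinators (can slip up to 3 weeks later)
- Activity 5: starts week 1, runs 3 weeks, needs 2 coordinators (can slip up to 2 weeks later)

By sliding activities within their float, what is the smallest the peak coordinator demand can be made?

Early-start (Activity 1@1, Activity 2@1, Activity 3@1, Activity 4@1, Activity 5@1) gives peak 13: w1:13  w2:10  w3:2  w4:0  w5:0.
Shift Activity 2→3, Activity 3→5, Activity 5→3.
Schedule Activity 1@1, Activity 2@3, Activity 3@5, Activity 4@1, Activity 5@3: w1:5  w2:5  w3:5  w4:5  w5:5 — peak 5.
Total coordinator-weeks = 25 over 5 weeks ⇒ peak ≥ ⌈25/5⌉ = 5, so 5 is optimal.

5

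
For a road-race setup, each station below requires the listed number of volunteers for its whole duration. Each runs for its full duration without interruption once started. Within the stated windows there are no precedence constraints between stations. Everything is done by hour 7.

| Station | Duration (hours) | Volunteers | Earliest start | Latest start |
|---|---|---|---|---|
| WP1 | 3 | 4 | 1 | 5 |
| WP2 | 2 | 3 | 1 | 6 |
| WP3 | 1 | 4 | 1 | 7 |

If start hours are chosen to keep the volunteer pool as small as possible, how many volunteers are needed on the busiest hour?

4

Early-start (WP1@1, WP2@1, WP3@1) gives peak 11: h1:11  h2:7  h3:4  h4:0  h5:0  h6:0  h7:0.
Shift WP2→4, WP3→6.
Schedule WP1@1, WP2@4, WP3@6: h1:4  h2:4  h3:4  h4:3  h5:3  h6:4  h7:0 — peak 4.
Total volunteer-hours = 22 over 7 hours ⇒ peak ≥ ⌈22/7⌉ = 4, so 4 is optimal.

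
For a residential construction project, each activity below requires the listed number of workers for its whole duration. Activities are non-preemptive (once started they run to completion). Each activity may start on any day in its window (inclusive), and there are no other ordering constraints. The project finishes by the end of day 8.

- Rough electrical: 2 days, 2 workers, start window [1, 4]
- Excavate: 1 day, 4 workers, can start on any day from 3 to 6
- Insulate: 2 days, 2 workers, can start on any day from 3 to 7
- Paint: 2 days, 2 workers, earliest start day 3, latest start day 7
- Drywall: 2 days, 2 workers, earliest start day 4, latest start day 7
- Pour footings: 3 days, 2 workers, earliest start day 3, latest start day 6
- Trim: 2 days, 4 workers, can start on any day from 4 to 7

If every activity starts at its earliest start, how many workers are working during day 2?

At early start, day 2 has: Rough electrical.
Demand: 2 = 2.

2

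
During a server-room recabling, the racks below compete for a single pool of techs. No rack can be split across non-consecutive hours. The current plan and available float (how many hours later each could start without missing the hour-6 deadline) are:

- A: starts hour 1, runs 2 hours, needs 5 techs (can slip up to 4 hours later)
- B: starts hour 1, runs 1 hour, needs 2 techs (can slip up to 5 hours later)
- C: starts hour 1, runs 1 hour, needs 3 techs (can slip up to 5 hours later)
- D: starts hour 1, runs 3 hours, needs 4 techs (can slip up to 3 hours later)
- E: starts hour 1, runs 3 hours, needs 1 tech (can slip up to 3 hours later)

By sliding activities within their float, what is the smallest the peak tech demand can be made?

5

Early-start (A@1, B@1, C@1, D@1, E@1) gives peak 15: h1:15  h2:10  h3:5  h4:0  h5:0  h6:0.
Shift B→3, C→3, D→4, E→4.
Schedule A@1, B@3, C@3, D@4, E@4: h1:5  h2:5  h3:5  h4:5  h5:5  h6:5 — peak 5.
Total tech-hours = 30 over 6 hours ⇒ peak ≥ ⌈30/6⌉ = 5, so 5 is optimal.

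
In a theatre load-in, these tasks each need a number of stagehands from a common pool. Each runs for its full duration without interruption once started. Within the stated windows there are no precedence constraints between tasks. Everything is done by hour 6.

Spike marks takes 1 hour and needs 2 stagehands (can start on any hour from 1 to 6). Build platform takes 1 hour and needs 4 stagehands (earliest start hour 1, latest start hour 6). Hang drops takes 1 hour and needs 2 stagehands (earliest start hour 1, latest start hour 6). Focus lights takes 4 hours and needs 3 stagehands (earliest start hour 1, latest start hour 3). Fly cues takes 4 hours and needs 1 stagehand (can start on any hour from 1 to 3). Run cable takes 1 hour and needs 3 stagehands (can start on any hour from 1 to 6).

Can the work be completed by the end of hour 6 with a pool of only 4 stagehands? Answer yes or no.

Total stagehand-hours = 27; over 6 hours the average is 27/6 > 4, so some hour must exceed 4.

no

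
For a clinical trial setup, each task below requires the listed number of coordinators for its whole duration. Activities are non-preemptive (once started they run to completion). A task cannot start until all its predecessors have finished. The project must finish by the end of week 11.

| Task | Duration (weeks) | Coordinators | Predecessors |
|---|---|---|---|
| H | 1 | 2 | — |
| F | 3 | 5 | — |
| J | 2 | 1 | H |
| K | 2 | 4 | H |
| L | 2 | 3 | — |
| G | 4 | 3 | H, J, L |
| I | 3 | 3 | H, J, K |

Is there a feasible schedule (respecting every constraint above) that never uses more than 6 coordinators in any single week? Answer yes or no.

Schedule H@1, F@3, J@2, K@6, L@1, G@8, I@8: w1:5  w2:4  w3:6  w4:5  w5:5  w6:4  w7:4  w8:6  w9:6  w10:6  w11:3 — peak 6 ≤ 6.

yes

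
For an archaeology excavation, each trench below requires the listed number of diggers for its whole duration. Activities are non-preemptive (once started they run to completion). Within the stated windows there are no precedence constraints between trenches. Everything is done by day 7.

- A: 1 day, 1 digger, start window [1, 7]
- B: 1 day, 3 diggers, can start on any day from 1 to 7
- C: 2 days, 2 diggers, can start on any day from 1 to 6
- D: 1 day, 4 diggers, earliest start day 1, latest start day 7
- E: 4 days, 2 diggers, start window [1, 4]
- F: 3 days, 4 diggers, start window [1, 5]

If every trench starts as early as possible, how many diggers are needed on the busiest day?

16

Early-start schedule: A@1, B@1, C@1, D@1, E@1, F@1.
Load per day: day 1: 16, day 2: 8, day 3: 6, day 4: 2, day 5: 0, day 6: 0, day 7: 0.
Peak is 16.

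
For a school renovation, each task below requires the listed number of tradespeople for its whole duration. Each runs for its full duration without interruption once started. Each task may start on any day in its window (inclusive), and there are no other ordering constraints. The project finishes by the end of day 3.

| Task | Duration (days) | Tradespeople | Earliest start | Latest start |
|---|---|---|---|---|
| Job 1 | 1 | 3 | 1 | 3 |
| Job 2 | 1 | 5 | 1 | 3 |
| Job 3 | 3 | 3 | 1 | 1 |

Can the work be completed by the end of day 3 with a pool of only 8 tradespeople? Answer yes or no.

yes

Schedule Job 1@1, Job 2@2, Job 3@1: d1:6  d2:8  d3:3 — peak 8 ≤ 8.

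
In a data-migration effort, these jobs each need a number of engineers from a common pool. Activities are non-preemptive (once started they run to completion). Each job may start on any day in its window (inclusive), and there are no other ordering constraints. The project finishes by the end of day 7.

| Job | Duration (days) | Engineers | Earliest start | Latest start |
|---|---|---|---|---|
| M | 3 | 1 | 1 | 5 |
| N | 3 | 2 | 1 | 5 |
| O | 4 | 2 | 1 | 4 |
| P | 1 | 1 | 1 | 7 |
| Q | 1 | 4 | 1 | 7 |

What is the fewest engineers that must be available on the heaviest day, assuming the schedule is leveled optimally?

Early-start (M@1, N@1, O@1, P@1, Q@1) gives peak 10: d1:10  d2:5  d3:5  d4:2  d5:0  d6:0  d7:0.
Shift N→4, Q→7.
Schedule M@1, N@4, O@1, P@1, Q@7: d1:4  d2:3  d3:3  d4:4  d5:2  d6:2  d7:4 — peak 4.
Total engineer-days = 22 over 7 days ⇒ peak ≥ ⌈22/7⌉ = 4, so 4 is optimal.

4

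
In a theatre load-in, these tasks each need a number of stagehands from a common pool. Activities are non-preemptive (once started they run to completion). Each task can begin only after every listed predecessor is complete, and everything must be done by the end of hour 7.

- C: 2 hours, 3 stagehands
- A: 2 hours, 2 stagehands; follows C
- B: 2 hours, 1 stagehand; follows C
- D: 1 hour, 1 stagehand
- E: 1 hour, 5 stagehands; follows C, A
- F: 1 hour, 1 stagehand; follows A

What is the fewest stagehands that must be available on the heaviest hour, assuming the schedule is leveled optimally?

5

Early-start (C@1, A@3, B@3, D@1, E@5, F@5) gives peak 6: h1:4  h2:3  h3:3  h4:3  h5:6  h6:0  h7:0.
Shift F→6.
Schedule C@1, A@3, B@3, D@1, E@5, F@6: h1:4  h2:3  h3:3  h4:3  h5:5  h6:1  h7:0 — peak 5.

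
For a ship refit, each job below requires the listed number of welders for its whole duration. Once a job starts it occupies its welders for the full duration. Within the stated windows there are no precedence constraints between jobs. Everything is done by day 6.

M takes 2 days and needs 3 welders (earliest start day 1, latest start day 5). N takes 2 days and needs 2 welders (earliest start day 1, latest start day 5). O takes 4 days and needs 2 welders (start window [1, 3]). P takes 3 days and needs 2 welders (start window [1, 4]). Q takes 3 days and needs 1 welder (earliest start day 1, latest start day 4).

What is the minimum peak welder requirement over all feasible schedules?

5

Early-start (M@1, N@1, O@1, P@1, Q@1) gives peak 10: d1:10  d2:10  d3:5  d4:2  d5:0  d6:0.
Shift O→3, P→3, Q→3.
Schedule M@1, N@1, O@3, P@3, Q@3: d1:5  d2:5  d3:5  d4:5  d5:5  d6:2 — peak 5.
Total welder-days = 27 over 6 days ⇒ peak ≥ ⌈27/6⌉ = 5, so 5 is optimal.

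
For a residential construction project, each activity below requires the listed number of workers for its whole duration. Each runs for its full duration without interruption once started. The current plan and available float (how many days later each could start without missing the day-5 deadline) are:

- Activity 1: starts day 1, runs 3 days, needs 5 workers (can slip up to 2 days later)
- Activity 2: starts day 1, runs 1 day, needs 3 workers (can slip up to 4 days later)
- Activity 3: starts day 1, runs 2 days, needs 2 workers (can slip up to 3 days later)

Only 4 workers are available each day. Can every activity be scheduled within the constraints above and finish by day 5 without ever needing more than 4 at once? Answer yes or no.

Total worker-days = 22; over 5 days the average is 22/5 > 4, so some day must exceed 4.

no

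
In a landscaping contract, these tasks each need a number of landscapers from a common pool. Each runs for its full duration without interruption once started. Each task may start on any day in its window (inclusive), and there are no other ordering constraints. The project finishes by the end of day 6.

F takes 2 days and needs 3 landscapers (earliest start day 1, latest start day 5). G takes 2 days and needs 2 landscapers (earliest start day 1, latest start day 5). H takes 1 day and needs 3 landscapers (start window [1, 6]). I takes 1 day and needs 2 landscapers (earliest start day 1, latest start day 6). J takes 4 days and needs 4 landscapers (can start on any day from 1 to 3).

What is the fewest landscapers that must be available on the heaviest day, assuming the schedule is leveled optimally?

6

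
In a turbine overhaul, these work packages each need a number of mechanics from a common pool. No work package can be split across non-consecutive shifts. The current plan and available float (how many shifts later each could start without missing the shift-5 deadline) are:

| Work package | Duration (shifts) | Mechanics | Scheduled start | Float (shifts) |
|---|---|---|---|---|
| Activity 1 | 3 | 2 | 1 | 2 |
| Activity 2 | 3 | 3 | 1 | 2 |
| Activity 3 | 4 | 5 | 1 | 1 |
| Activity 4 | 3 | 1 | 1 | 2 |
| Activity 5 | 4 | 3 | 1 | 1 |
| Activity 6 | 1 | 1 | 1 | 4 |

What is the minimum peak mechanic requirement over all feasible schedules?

14

Early-start (Activity 1@1, Activity 2@1, Activity 3@1, Activity 4@1, Activity 5@1, Activity 6@1) gives peak 15: s1:15  s2:14  s3:14  s4:8  s5:0.
Shift Activity 6→4.
Schedule Activity 1@1, Activity 2@1, Activity 3@1, Activity 4@1, Activity 5@1, Activity 6@4: s1:14  s2:14  s3:14  s4:9  s5:0 — peak 14.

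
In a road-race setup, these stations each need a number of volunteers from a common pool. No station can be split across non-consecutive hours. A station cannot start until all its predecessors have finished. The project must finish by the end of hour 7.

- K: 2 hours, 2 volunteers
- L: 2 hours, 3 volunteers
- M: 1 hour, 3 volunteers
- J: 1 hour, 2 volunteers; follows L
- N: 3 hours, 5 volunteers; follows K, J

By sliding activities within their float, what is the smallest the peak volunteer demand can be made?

Early-start (K@1, L@1, M@1, J@3, N@4) gives peak 8: h1:8  h2:5  h3:2  h4:5  h5:5  h6:5  h7:0.
Shift M→3.
Schedule K@1, L@1, M@3, J@3, N@4: h1:5  h2:5  h3:5  h4:5  h5:5  h6:5  h7:0 — peak 5.
Total volunteer-hours = 30 over 7 hours ⇒ peak ≥ ⌈30/7⌉ = 5, so 5 is optimal.

5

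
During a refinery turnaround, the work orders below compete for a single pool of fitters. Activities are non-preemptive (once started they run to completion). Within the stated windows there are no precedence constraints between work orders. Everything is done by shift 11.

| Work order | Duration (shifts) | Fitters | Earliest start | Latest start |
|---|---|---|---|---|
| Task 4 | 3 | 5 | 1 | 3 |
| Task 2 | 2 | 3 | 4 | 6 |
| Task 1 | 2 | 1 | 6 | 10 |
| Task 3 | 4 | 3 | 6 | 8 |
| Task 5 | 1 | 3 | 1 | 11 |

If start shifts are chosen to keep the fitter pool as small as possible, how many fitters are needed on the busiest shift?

5

Early-start (Task 4@1, Task 2@4, Task 1@6, Task 3@6, Task 5@1) gives peak 8: s1:8  s2:5  s3:5  s4:3  s5:3  s6:4  s7:4  s8:3  s9:3  s10:0  s11:0.
Shift Task 5→10.
Schedule Task 4@1, Task 2@4, Task 1@6, Task 3@6, Task 5@10: s1:5  s2:5  s3:5  s4:3  s5:3  s6:4  s7:4  s8:3  s9:3  s10:3  s11:0 — peak 5.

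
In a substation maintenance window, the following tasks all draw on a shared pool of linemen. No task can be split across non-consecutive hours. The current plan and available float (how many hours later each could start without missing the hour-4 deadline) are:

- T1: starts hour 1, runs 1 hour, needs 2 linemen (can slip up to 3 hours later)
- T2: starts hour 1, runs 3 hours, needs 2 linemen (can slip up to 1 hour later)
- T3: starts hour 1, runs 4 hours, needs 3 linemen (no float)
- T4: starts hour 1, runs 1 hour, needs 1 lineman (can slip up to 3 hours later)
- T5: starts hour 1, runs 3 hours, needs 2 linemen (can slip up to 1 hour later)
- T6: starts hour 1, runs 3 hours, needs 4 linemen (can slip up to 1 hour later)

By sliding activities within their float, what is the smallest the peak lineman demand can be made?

Early-start (T1@1, T2@1, T3@1, T4@1, T5@1, T6@1) gives peak 14: h1:14  h2:11  h3:11  h4:3.
Shift T6→2.
Schedule T1@1, T2@1, T3@1, T4@1, T5@1, T6@2: h1:10  h2:11  h3:11  h4:7 — peak 11.

11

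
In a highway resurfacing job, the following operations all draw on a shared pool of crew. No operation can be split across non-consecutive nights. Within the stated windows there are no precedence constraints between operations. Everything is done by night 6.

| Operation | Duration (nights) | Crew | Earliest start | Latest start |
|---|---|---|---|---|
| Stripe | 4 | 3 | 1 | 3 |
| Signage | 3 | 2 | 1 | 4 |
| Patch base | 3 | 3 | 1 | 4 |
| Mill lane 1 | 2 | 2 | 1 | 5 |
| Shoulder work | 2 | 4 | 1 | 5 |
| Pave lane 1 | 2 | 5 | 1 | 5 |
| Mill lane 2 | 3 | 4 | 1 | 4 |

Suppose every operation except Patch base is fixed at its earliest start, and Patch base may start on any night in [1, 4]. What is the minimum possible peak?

Patch base@1: n1:23  n2:23  n3:12  n4:3  n5:0  n6:0 → peak 23
Patch base@2: n1:20  n2:23  n3:12  n4:6  n5:0  n6:0 → peak 23
Patch base@3: n1:20  n2:20  n3:12  n4:6  n5:3  n6:0 → peak 20
Patch base@4: n1:20  n2:20  n3:9  n4:6  n5:3  n6:3 → peak 20
Best is Patch base@3, peak 20.

20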